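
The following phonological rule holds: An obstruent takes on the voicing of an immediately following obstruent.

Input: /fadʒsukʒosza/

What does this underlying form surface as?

/dʒ/ before /s/ (voiceless) → [tʃ]
/k/ before /ʒ/ (voiced) → [g]
/s/ before /z/ (voiced) → [z]

[fatʃsugʒozza]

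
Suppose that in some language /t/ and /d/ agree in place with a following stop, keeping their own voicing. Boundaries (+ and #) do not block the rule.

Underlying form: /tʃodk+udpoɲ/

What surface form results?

[tʃogk+ubpoɲ]

/d/ before /k/ (velar) → [g]
/d/ before /p/ (labial) → [b]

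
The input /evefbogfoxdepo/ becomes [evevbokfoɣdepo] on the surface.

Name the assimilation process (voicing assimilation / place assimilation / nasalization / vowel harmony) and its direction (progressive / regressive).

/f/→[v] /g/→[k] /x/→[ɣ].
Each target copies a feature from the following segment, so the direction is regressive.

voicing assimilation, regressive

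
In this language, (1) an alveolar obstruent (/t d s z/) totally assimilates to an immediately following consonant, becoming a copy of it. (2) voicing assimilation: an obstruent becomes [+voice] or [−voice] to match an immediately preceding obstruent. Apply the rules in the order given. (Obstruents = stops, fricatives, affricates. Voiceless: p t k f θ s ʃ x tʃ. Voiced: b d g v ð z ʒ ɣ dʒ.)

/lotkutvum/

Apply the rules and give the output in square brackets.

[lokkuvvum]

Rule 1: /t/ before /k/ → [k] (total assimilation)
Rule 1: /t/ before /v/ → [v] (total assimilation)
After rule 1: lokkuvvum
Rule 2: no segment meets the rule's conditions; no change.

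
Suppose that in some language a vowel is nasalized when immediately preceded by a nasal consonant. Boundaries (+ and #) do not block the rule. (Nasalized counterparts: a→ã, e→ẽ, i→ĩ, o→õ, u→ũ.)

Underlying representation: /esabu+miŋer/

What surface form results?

/i/ after nasal /m/ → [ĩ]
/e/ after nasal /ŋ/ → [ẽ]

[esabu+mĩŋẽr]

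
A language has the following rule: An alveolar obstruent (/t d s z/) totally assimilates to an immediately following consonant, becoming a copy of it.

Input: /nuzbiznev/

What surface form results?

/z/ before /b/ → [b] (total assimilation)
/z/ before /n/ → [n] (total assimilation)

[nubbinnev]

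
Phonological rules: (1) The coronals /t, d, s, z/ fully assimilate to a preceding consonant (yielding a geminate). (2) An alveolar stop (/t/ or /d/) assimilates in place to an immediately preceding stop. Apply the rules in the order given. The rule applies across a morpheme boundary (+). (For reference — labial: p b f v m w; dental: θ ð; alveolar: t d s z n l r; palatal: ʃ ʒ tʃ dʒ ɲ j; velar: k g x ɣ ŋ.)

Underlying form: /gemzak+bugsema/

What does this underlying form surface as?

[gemmak+buggema]

Rule 1: /z/ after /m/ → [m] (total assimilation)
Rule 1: /s/ after /g/ → [g] (total assimilation)
After rule 1: gemmak+buggema
Rule 2: no segment meets the rule's conditions; no change.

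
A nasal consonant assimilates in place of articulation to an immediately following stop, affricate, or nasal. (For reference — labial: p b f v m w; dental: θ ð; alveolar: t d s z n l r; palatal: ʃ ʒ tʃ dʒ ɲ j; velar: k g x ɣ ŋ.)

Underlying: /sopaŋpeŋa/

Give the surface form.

[sopampeŋa]

/ŋ/ before /p/ (labial) → [m]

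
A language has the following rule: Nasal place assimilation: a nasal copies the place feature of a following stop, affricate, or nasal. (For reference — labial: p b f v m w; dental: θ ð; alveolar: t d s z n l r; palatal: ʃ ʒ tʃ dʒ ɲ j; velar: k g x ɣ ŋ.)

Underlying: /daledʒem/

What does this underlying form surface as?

no segment meets the rule's conditions; no change.

[daledʒem]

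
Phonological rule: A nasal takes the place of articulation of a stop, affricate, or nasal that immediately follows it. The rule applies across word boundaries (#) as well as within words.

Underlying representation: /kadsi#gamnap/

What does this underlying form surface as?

[kadsi#gannap]

/m/ before /n/ (alveolar) → [n]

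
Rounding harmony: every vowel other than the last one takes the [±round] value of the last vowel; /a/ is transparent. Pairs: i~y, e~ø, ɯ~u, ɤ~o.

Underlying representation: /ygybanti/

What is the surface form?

[igibanti]

/y/ harmonizes with /i/ ([-round]) → [i]
/y/ harmonizes with /i/ ([-round]) → [i]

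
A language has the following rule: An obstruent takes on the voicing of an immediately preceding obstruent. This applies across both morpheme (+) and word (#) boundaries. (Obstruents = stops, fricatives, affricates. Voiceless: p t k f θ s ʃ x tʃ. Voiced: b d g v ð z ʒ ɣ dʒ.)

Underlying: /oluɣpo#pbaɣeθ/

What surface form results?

/p/ after /ɣ/ (voiced) → [b]
/b/ after /p/ (voiceless) → [p]

[oluɣbo#ppaɣeθ]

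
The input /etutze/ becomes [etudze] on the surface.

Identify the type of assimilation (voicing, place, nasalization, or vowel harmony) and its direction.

/t/→[d].
Each target copies a feature from the following segment, so the direction is regressive.

voicing assimilation, regressive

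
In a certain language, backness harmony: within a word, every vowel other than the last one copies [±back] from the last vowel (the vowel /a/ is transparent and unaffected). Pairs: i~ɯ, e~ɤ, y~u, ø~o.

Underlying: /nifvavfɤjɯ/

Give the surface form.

[nɯfvavfɤjɯ]

/i/ harmonizes with /ɯ/ ([+back]) → [ɯ]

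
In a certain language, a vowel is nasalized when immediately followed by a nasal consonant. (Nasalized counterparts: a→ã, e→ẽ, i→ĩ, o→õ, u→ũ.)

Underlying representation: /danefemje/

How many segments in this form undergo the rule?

2

/a/ before nasal /n/ → [ã]
/e/ before nasal /m/ → [ẽ]
2 segments change.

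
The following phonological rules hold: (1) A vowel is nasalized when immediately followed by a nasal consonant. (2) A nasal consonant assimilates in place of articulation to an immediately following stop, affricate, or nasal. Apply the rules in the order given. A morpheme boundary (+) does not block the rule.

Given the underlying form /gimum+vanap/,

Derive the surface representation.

Rule 1: /i/ before nasal /m/ → [ĩ]
Rule 1: /u/ before nasal /m/ → [ũ]
Rule 1: /a/ before nasal /n/ → [ã]
After rule 1: gĩmũm+vãnap
Rule 2: no segment meets the rule's conditions; no change.

[gĩmũm+vãnap]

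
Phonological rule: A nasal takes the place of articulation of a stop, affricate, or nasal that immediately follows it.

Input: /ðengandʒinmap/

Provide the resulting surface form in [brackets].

/n/ before /g/ (velar) → [ŋ]
/n/ before /dʒ/ (palatal) → [ɲ]
/n/ before /m/ (labial) → [m]

[ðeŋgaɲdʒimmap]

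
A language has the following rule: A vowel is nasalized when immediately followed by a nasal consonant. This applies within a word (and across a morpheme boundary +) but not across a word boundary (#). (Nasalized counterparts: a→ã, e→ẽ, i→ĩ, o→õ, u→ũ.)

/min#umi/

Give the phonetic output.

[mĩn#ũmi]

/i/ before nasal /n/ → [ĩ]
/u/ before nasal /m/ → [ũ]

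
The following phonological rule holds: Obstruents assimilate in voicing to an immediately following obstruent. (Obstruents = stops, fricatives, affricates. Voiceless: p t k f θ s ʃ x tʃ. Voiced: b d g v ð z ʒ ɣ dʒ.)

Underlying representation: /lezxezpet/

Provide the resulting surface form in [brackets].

[lesxespet]

/z/ before /x/ (voiceless) → [s]
/z/ before /p/ (voiceless) → [s]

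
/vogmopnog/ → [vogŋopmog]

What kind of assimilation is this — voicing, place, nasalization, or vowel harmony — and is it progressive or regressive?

/m/→[ŋ] /n/→[m].
Each target copies a feature from the preceding segment, so the direction is progressive.

place assimilation, progressive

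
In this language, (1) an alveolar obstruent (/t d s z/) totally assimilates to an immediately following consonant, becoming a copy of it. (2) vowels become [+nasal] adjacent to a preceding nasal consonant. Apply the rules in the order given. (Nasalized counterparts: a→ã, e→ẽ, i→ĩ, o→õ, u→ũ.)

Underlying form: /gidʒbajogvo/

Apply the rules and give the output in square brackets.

[gidʒbajogvo]

Rule 1: no segment meets the rule's conditions; no change.
After rule 1: gidʒbajogvo
Rule 2: no segment meets the rule's conditions; no change.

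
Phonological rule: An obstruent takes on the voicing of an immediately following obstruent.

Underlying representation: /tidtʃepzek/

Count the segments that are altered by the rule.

/d/ before /tʃ/ (voiceless) → [t]
/p/ before /z/ (voiced) → [b]
2 segments change.

2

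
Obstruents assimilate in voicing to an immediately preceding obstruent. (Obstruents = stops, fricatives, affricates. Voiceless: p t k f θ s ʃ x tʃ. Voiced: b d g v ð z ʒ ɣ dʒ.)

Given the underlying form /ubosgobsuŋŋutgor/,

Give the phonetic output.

[uboskobzuŋŋutkor]

/g/ after /s/ (voiceless) → [k]
/s/ after /b/ (voiced) → [z]
/g/ after /t/ (voiceless) → [k]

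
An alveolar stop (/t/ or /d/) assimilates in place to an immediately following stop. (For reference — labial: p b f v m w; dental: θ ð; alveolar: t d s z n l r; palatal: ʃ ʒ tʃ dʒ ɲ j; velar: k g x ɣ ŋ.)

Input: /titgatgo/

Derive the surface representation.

/t/ before /g/ (velar) → [k]
/t/ before /g/ (velar) → [k]

[tikgakgo]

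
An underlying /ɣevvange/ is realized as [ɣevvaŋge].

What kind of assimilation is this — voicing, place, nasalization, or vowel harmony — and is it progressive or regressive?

place assimilation, regressive

/n/→[ŋ].
Each target copies a feature from the following segment, so the direction is regressive.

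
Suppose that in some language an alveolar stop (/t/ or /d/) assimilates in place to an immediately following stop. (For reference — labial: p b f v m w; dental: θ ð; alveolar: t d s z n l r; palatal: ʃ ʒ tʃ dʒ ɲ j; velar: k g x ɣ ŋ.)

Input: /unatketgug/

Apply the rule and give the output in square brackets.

/t/ before /k/ (velar) → [k]
/t/ before /g/ (velar) → [k]

[unakkekgug]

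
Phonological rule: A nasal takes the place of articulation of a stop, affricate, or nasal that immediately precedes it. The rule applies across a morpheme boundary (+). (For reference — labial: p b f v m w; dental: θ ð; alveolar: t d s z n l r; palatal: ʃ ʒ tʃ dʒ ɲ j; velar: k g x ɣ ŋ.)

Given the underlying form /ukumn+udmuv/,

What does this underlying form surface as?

[ukumm+udnuv]

/n/ after /m/ (labial) → [m]
/m/ after /d/ (alveolar) → [n]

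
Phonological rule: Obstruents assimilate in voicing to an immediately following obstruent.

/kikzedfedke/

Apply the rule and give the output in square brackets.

[kigzetfetke]

/k/ before /z/ (voiced) → [g]
/d/ before /f/ (voiceless) → [t]
/d/ before /k/ (voiceless) → [t]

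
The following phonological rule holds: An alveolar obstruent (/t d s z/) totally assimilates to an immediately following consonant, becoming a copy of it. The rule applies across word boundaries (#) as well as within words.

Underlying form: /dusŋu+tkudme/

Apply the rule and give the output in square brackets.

/s/ before /ŋ/ → [ŋ] (total assimilation)
/t/ before /k/ → [k] (total assimilation)
/d/ before /m/ → [m] (total assimilation)

[duŋŋu+kkumme]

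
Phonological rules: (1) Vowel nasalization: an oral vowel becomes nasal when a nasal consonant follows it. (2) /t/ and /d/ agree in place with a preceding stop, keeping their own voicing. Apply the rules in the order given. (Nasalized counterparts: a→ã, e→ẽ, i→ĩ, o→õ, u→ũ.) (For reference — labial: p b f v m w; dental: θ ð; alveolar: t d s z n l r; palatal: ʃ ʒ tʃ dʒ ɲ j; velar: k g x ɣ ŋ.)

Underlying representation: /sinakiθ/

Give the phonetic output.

Rule 1: /i/ before nasal /n/ → [ĩ]
After rule 1: sĩnakiθ
Rule 2: no segment meets the rule's conditions; no change.

[sĩnakiθ]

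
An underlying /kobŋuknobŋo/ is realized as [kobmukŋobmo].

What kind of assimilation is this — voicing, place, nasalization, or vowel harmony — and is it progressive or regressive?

place assimilation, progressive

/ŋ/→[m] /n/→[ŋ] /ŋ/→[m].
Each target copies a feature from the preceding segment, so the direction is progressive.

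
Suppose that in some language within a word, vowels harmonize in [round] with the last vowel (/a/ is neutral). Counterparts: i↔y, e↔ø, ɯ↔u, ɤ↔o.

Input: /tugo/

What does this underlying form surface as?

no segment meets the rule's conditions; no change.

[tugo]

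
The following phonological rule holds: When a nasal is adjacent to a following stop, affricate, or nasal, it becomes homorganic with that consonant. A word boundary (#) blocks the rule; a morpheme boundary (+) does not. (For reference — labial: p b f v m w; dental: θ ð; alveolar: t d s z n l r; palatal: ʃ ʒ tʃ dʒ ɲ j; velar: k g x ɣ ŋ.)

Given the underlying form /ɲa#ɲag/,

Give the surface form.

[ɲa#ɲag]

no segment meets the rule's conditions; no change.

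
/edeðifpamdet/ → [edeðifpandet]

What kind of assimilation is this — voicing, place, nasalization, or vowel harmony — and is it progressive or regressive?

/m/→[n].
Each target copies a feature from the following segment, so the direction is regressive.

place assimilation, regressive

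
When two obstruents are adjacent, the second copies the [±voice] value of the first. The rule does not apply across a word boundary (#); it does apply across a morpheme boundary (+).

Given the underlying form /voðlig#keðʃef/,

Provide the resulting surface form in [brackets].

/ʃ/ after /ð/ (voiced) → [ʒ]

[voðlig#keðʒef]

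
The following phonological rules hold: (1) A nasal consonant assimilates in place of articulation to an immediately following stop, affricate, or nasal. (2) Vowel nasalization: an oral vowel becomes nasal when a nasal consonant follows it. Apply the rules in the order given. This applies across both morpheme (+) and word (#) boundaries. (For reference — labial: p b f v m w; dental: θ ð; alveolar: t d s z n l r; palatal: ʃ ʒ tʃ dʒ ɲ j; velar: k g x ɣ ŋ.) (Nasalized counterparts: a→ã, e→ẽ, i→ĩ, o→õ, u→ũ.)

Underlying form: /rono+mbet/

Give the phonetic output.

[rõnõ+mbet]

Rule 1: no segment meets the rule's conditions; no change.
After rule 1: rono+mbet
Rule 2: /o/ before nasal /n/ → [õ]
Rule 2: /o/ before nasal /m/ → [õ]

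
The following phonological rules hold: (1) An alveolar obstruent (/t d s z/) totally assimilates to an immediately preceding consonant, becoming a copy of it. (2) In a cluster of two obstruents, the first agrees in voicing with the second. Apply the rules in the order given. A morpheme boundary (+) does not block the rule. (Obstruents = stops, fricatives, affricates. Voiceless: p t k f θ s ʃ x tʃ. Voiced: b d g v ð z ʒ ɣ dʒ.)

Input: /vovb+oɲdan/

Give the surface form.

[vovb+oɲɲan]

Rule 1: /d/ after /ɲ/ → [ɲ] (total assimilation)
After rule 1: vovb+oɲɲan
Rule 2: no segment meets the rule's conditions; no change.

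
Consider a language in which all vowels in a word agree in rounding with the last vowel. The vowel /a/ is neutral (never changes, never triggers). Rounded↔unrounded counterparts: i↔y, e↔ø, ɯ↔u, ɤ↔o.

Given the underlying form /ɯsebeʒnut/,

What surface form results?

[usøbøʒnut]

/ɯ/ harmonizes with /u/ ([+round]) → [u]
/e/ harmonizes with /u/ ([+round]) → [ø]
/e/ harmonizes with /u/ ([+round]) → [ø]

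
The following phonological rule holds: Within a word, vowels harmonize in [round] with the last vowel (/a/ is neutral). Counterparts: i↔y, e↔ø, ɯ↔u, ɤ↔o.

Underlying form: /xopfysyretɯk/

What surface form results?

[xɤpfisiretɯk]

/o/ harmonizes with /ɯ/ ([-round]) → [ɤ]
/y/ harmonizes with /ɯ/ ([-round]) → [i]
/y/ harmonizes with /ɯ/ ([-round]) → [i]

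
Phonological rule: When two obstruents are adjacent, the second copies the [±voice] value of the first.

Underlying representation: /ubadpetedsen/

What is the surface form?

/p/ after /d/ (voiced) → [b]
/s/ after /d/ (voiced) → [z]

[ubadbetedzen]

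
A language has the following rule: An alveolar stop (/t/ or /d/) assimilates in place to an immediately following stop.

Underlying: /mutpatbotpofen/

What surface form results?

/t/ before /p/ (labial) → [p]
/t/ before /b/ (labial) → [p]
/t/ before /p/ (labial) → [p]

[muppapboppofen]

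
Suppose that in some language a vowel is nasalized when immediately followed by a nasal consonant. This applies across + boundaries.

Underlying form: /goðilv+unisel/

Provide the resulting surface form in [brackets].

/u/ before nasal /n/ → [ũ]

[goðilv+ũnisel]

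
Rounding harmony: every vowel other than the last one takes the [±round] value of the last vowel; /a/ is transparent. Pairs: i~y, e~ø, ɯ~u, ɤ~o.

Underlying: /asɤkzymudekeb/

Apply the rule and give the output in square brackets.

[asɤkzimɯdekeb]

/y/ harmonizes with /e/ ([-round]) → [i]
/u/ harmonizes with /e/ ([-round]) → [ɯ]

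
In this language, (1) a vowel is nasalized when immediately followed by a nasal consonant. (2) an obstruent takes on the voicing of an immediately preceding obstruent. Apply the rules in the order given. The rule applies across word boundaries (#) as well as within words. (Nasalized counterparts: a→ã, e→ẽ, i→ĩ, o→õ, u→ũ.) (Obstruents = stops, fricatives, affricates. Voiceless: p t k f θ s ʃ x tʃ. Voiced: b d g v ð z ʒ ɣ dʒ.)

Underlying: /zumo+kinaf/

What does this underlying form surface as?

Rule 1: /u/ before nasal /m/ → [ũ]
Rule 1: /i/ before nasal /n/ → [ĩ]
After rule 1: zũmo+kĩnaf
Rule 2: no segment meets the rule's conditions; no change.

[zũmo+kĩnaf]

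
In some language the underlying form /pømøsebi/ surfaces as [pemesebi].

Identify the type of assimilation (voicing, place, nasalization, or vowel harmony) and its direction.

/ø/→[e] /ø/→[e].
Vowels agree with the last vowel, so the harmony is regressive.

vowel harmony, regressive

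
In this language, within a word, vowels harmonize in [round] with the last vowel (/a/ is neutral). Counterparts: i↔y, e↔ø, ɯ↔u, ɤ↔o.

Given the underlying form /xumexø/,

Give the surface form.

/e/ harmonizes with /ø/ ([+round]) → [ø]

[xumøxø]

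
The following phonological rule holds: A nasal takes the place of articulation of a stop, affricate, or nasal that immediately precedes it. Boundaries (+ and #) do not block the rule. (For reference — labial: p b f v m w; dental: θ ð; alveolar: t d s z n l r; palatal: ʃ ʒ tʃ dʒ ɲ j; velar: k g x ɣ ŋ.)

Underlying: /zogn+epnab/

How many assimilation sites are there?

2

/n/ after /g/ (velar) → [ŋ]
/n/ after /p/ (labial) → [m]
2 segments change.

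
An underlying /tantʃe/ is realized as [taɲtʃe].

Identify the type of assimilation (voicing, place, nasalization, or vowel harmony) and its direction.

/n/→[ɲ].
Each target copies a feature from the following segment, so the direction is regressive.

place assimilation, regressive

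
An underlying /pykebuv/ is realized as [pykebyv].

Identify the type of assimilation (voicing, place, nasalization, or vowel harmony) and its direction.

/u/→[y].
Vowels agree with the first vowel, so the harmony is progressive.

vowel harmony, progressive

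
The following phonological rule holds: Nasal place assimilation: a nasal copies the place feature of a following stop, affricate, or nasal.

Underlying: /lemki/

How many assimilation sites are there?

/m/ before /k/ (velar) → [ŋ]
1 segment changes.

1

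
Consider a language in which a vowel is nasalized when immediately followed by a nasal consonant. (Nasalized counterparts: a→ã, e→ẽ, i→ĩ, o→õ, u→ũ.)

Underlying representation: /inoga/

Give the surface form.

[ĩnoga]

/i/ before nasal /n/ → [ĩ]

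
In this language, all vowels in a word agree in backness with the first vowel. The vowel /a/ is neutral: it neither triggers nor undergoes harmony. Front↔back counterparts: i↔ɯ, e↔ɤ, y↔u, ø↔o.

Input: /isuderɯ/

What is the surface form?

[isyderi]

/u/ harmonizes with /i/ ([-back]) → [y]
/ɯ/ harmonizes with /i/ ([-back]) → [i]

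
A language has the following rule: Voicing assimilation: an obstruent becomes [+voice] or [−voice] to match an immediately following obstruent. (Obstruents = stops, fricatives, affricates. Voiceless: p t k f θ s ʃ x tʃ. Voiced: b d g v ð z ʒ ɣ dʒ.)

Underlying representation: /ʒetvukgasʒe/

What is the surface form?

[ʒedvuggazʒe]

/t/ before /v/ (voiced) → [d]
/k/ before /g/ (voiced) → [g]
/s/ before /ʒ/ (voiced) → [z]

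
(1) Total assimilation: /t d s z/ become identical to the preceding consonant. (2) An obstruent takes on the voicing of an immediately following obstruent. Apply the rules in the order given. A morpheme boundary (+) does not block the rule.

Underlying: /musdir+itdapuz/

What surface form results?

Rule 1: /d/ after /s/ → [s] (total assimilation)
Rule 1: /d/ after /t/ → [t] (total assimilation)
After rule 1: mussir+ittapuz
Rule 2: no segment meets the rule's conditions; no change.

[mussir+ittapuz]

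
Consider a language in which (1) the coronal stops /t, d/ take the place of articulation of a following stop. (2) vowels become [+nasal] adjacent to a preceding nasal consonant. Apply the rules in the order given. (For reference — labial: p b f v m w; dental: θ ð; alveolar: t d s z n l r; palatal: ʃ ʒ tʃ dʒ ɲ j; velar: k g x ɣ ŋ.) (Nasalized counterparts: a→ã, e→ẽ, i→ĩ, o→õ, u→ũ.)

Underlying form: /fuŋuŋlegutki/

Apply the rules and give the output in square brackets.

[fuŋũŋlegukki]

Rule 1: /t/ before /k/ (velar) → [k]
After rule 1: fuŋuŋlegukki
Rule 2: /u/ after nasal /ŋ/ → [ũ]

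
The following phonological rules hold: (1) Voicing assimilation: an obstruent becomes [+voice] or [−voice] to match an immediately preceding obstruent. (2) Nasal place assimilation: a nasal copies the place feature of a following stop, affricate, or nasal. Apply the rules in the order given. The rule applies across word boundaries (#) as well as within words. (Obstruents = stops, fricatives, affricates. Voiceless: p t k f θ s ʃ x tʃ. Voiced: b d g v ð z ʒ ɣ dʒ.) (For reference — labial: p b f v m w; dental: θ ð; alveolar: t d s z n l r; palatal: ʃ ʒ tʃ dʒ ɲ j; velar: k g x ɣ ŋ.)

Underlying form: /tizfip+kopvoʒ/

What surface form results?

[tizvip+kopfoʒ]

Rule 1: /f/ after /z/ (voiced) → [v]
Rule 1: /v/ after /p/ (voiceless) → [f]
After rule 1: tizvip+kopfoʒ
Rule 2: no segment meets the rule's conditions; no change.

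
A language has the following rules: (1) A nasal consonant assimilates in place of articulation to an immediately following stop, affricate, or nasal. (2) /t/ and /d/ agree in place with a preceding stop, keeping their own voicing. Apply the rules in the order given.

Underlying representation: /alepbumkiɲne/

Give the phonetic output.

Rule 1: /m/ before /k/ (velar) → [ŋ]
Rule 1: /ɲ/ before /n/ (alveolar) → [n]
After rule 1: alepbuŋkinne
Rule 2: no segment meets the rule's conditions; no change.

[alepbuŋkinne]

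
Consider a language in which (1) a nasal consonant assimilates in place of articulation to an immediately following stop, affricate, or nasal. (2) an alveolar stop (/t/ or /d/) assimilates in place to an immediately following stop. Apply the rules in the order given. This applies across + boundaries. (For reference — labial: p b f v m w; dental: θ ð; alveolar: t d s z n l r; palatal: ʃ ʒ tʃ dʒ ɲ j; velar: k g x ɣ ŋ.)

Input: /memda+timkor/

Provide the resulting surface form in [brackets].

Rule 1: /m/ before /d/ (alveolar) → [n]
Rule 1: /m/ before /k/ (velar) → [ŋ]
After rule 1: menda+tiŋkor
Rule 2: no segment meets the rule's conditions; no change.

[menda+tiŋkor]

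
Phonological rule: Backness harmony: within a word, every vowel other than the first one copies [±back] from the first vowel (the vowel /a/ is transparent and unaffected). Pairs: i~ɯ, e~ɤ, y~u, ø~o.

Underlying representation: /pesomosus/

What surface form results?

/o/ harmonizes with /e/ ([-back]) → [ø]
/o/ harmonizes with /e/ ([-back]) → [ø]
/u/ harmonizes with /e/ ([-back]) → [y]

[pesømøsys]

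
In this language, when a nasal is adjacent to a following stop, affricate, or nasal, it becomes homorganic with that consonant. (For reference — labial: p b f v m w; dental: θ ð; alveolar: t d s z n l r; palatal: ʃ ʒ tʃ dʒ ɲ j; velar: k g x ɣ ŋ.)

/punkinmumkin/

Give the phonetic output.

/n/ before /k/ (velar) → [ŋ]
/n/ before /m/ (labial) → [m]
/m/ before /k/ (velar) → [ŋ]

[puŋkimmuŋkin]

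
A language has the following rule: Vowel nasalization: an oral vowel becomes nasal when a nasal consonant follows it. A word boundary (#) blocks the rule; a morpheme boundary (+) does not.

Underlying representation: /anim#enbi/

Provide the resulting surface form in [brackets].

[ãnĩm#ẽnbi]

/a/ before nasal /n/ → [ã]
/i/ before nasal /m/ → [ĩ]
/e/ before nasal /n/ → [ẽ]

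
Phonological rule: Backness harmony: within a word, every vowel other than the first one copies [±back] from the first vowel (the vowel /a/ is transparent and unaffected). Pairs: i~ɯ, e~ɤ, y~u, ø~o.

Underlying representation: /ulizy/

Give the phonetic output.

/i/ harmonizes with /u/ ([+back]) → [ɯ]
/y/ harmonizes with /u/ ([+back]) → [u]

[ulɯzu]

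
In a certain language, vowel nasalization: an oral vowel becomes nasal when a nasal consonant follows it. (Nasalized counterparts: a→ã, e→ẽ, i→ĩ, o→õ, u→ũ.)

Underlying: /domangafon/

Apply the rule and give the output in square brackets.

/o/ before nasal /m/ → [õ]
/a/ before nasal /n/ → [ã]
/o/ before nasal /n/ → [õ]

[dõmãngafõn]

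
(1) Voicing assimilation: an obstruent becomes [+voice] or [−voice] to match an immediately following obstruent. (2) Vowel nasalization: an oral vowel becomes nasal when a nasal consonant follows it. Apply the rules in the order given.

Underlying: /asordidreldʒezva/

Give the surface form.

Rule 1: no segment meets the rule's conditions; no change.
After rule 1: asordidreldʒezva
Rule 2: no segment meets the rule's conditions; no change.

[asordidreldʒezva]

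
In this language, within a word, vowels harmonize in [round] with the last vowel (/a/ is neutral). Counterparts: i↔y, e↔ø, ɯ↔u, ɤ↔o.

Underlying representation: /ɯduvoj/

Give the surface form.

/ɯ/ harmonizes with /o/ ([+round]) → [u]

[uduvoj]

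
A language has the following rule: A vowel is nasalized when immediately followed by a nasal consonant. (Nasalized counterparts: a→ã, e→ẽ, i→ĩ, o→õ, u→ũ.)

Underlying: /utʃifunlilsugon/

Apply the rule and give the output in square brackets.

/u/ before nasal /n/ → [ũ]
/o/ before nasal /n/ → [õ]

[utʃifũnlilsugõn]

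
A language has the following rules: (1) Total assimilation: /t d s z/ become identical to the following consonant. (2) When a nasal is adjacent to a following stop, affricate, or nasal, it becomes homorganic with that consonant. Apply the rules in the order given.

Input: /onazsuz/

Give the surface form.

Rule 1: /z/ before /s/ → [s] (total assimilation)
After rule 1: onassuz
Rule 2: no segment meets the rule's conditions; no change.

[onassuz]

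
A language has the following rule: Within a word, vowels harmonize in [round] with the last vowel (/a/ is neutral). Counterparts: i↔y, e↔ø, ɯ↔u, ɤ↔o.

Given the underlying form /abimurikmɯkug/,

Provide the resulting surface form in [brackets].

[abymurykmukug]

/i/ harmonizes with /u/ ([+round]) → [y]
/i/ harmonizes with /u/ ([+round]) → [y]
/ɯ/ harmonizes with /u/ ([+round]) → [u]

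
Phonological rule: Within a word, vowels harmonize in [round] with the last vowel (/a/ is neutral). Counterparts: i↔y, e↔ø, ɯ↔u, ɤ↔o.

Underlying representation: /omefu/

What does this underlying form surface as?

/e/ harmonizes with /u/ ([+round]) → [ø]

[omøfu]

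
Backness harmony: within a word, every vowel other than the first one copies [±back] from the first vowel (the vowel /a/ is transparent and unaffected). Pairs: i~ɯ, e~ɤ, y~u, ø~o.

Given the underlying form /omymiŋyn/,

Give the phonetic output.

/y/ harmonizes with /o/ ([+back]) → [u]
/i/ harmonizes with /o/ ([+back]) → [ɯ]
/y/ harmonizes with /o/ ([+back]) → [u]

[omumɯŋun]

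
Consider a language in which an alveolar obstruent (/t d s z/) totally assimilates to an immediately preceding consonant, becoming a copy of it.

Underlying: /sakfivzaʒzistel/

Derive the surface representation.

/z/ after /v/ → [v] (total assimilation)
/z/ after /ʒ/ → [ʒ] (total assimilation)
/t/ after /s/ → [s] (total assimilation)

[sakfivvaʒʒissel]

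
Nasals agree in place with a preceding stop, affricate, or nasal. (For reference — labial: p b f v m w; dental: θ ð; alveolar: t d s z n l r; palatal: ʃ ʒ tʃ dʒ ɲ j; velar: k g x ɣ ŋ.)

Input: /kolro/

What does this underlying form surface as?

[kolro]

no segment meets the rule's conditions; no change.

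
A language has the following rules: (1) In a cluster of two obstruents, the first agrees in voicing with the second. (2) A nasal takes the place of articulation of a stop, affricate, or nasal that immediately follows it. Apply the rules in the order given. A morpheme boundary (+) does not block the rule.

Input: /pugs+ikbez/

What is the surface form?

Rule 1: /g/ before /s/ (voiceless) → [k]
Rule 1: /k/ before /b/ (voiced) → [g]
After rule 1: puks+igbez
Rule 2: no segment meets the rule's conditions; no change.

[puks+igbez]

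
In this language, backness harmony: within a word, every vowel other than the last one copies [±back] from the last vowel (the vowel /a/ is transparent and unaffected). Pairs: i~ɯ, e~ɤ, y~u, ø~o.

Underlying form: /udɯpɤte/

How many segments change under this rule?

/u/ harmonizes with /e/ ([-back]) → [y]
/ɯ/ harmonizes with /e/ ([-back]) → [i]
/ɤ/ harmonizes with /e/ ([-back]) → [e]
3 segments change.

3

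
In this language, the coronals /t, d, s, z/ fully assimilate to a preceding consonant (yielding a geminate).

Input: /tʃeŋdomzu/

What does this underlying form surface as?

/d/ after /ŋ/ → [ŋ] (total assimilation)
/z/ after /m/ → [m] (total assimilation)

[tʃeŋŋommu]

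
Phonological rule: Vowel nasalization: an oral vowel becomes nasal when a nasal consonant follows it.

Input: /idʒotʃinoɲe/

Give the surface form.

/i/ before nasal /n/ → [ĩ]
/o/ before nasal /ɲ/ → [õ]

[idʒotʃĩnõɲe]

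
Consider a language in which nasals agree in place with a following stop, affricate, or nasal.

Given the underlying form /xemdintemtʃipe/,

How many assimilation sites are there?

2

/m/ before /d/ (alveolar) → [n]
/m/ before /tʃ/ (palatal) → [ɲ]
2 segments change.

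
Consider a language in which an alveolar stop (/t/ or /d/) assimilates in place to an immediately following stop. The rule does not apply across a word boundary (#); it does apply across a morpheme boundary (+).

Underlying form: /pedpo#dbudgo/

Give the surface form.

[pebpo#bbuggo]

/d/ before /p/ (labial) → [b]
/d/ before /b/ (labial) → [b]
/d/ before /g/ (velar) → [g]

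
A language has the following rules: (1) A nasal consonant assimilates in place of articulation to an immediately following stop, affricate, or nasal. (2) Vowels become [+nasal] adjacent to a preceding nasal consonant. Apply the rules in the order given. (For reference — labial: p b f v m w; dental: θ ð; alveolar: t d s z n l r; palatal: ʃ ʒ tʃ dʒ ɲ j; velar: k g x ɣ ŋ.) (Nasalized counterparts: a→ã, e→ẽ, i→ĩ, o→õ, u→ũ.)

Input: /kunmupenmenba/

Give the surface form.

Rule 1: /n/ before /m/ (labial) → [m]
Rule 1: /n/ before /m/ (labial) → [m]
Rule 1: /n/ before /b/ (labial) → [m]
After rule 1: kummupemmemba
Rule 2: /u/ after nasal /m/ → [ũ]
Rule 2: /e/ after nasal /m/ → [ẽ]

[kummũpemmẽmba]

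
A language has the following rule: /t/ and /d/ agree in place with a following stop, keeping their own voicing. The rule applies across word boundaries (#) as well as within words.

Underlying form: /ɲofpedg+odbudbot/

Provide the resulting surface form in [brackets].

[ɲofpegg+obbubbot]

/d/ before /g/ (velar) → [g]
/d/ before /b/ (labial) → [b]
/d/ before /b/ (labial) → [b]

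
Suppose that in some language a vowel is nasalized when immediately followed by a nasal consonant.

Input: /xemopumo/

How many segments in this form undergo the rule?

/e/ before nasal /m/ → [ẽ]
/u/ before nasal /m/ → [ũ]
2 segments change.

2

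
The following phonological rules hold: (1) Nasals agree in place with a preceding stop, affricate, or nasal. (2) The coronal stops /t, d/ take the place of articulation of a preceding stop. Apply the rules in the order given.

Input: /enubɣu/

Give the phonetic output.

[enubɣu]

Rule 1: no segment meets the rule's conditions; no change.
After rule 1: enubɣu
Rule 2: no segment meets the rule's conditions; no change.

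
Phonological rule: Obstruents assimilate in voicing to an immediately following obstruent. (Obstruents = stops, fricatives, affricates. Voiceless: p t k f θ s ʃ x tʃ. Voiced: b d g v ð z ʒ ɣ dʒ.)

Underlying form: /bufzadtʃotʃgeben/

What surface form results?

[buvzattʃodʒgeben]

/f/ before /z/ (voiced) → [v]
/d/ before /tʃ/ (voiceless) → [t]
/tʃ/ before /g/ (voiced) → [dʒ]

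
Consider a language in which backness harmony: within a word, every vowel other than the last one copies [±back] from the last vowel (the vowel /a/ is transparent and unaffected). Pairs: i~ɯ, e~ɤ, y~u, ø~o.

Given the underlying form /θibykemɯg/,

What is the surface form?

/i/ harmonizes with /ɯ/ ([+back]) → [ɯ]
/y/ harmonizes with /ɯ/ ([+back]) → [u]
/e/ harmonizes with /ɯ/ ([+back]) → [ɤ]

[θɯbukɤmɯg]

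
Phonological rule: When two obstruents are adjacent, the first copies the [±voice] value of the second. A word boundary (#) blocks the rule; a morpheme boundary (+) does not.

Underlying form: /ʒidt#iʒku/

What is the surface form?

/d/ before /t/ (voiceless) → [t]
/ʒ/ before /k/ (voiceless) → [ʃ]

[ʒitt#iʃku]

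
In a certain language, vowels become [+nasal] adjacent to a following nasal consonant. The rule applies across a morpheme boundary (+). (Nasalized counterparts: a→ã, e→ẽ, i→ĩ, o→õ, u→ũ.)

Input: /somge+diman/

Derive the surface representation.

[sõmge+dĩmãn]

/o/ before nasal /m/ → [õ]
/i/ before nasal /m/ → [ĩ]
/a/ before nasal /n/ → [ã]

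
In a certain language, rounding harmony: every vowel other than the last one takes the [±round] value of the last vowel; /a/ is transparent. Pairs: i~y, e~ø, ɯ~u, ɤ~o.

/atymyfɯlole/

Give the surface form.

[atimifɯlɤle]

/y/ harmonizes with /e/ ([-round]) → [i]
/y/ harmonizes with /e/ ([-round]) → [i]
/o/ harmonizes with /e/ ([-round]) → [ɤ]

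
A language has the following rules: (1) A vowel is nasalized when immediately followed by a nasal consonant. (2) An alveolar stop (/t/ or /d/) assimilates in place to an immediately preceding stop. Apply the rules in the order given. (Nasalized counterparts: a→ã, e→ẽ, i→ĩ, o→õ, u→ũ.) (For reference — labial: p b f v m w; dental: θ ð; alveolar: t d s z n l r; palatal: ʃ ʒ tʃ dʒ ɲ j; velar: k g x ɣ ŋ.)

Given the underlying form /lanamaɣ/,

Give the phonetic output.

Rule 1: /a/ before nasal /n/ → [ã]
Rule 1: /a/ before nasal /m/ → [ã]
After rule 1: lãnãmaɣ
Rule 2: no segment meets the rule's conditions; no change.

[lãnãmaɣ]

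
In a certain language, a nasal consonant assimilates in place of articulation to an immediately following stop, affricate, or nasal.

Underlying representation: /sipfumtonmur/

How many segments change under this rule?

2

/m/ before /t/ (alveolar) → [n]
/n/ before /m/ (labial) → [m]
2 segments change.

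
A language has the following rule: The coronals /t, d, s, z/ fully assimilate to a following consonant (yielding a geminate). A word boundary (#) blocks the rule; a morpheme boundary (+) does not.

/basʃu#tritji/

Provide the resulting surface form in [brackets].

[baʃʃu#rrijji]

/s/ before /ʃ/ → [ʃ] (total assimilation)
/t/ before /r/ → [r] (total assimilation)
/t/ before /j/ → [j] (total assimilation)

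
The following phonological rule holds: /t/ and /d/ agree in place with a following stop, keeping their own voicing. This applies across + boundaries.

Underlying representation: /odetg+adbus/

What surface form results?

[odekg+abbus]

/t/ before /g/ (velar) → [k]
/d/ before /b/ (labial) → [b]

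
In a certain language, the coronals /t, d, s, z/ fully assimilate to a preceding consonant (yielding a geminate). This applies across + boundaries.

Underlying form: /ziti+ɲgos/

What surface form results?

[ziti+ɲgos]

no segment meets the rule's conditions; no change.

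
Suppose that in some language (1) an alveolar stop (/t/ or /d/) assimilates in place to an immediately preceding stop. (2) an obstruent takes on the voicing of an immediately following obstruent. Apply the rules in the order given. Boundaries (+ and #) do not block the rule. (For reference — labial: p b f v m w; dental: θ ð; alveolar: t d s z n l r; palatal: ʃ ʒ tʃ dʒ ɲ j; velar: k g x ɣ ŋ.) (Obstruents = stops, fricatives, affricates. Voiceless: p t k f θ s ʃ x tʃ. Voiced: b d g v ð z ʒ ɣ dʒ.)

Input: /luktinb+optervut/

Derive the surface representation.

[lukkinb+oppervut]

Rule 1: /t/ after /k/ (velar) → [k]
Rule 1: /t/ after /p/ (labial) → [p]
After rule 1: lukkinb+oppervut
Rule 2: no segment meets the rule's conditions; no change.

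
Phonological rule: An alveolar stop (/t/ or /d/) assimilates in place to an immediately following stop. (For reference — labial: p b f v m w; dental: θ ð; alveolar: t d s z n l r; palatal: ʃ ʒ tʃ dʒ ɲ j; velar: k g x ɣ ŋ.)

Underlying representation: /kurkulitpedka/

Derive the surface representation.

/t/ before /p/ (labial) → [p]
/d/ before /k/ (velar) → [g]

[kurkulippegka]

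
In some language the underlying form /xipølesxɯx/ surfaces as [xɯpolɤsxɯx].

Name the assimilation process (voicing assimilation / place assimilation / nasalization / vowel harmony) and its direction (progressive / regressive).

/i/→[ɯ] /ø/→[o] /e/→[ɤ].
Vowels agree with the last vowel, so the harmony is regressive.

vowel harmony, regressive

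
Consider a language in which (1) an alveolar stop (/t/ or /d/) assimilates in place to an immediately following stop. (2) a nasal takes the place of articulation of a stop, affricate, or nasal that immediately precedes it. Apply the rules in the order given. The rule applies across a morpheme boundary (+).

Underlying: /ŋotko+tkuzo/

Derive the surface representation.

[ŋokko+kkuzo]

Rule 1: /t/ before /k/ (velar) → [k]
Rule 1: /t/ before /k/ (velar) → [k]
After rule 1: ŋokko+kkuzo
Rule 2: no segment meets the rule's conditions; no change.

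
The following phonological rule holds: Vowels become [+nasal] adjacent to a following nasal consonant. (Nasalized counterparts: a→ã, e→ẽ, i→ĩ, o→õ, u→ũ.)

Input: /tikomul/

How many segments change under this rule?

/o/ before nasal /m/ → [õ]
1 segment changes.

1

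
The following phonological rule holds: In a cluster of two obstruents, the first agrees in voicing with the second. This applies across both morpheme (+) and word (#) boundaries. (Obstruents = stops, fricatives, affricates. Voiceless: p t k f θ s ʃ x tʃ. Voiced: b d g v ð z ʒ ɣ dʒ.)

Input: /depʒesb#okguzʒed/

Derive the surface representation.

[debʒezb#ogguzʒed]

/p/ before /ʒ/ (voiced) → [b]
/s/ before /b/ (voiced) → [z]
/k/ before /g/ (voiced) → [g]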